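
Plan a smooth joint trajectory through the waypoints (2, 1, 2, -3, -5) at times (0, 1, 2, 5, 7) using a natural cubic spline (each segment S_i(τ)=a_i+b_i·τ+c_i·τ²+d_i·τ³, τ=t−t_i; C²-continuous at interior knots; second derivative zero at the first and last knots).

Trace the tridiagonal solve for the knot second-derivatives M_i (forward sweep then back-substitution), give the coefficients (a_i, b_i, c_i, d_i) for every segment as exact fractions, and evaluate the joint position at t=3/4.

Δ: Δ0=-1, Δ1=1, Δ2=-5/3, Δ3=-1
row 1: diag=4, rhs=12; c'=1/4, d'=3
row 2: denom=8−1·1/4=31/4; d'=(-16−1·3)/(31/4)=-76/31
row 3: denom=10−3·12/31=274/31; d'=(4−3·-76/31)/(274/31)=176/137
back: M3=176/137
back: M2=-76/31−12/31·176/137=-404/137
back: M1=3−1/4·-404/137=512/137
M: M0=0, M1=512/137, M2=-404/137, M3=176/137, M4=0
seg 0: a=2, c=M0/2=0, d=(M1−M0)/(6·1)=256/411, b=Δ0−h0·(2M0+M1)/6=-667/411
seg 1: a=1, c=M1/2=256/137, d=(M2−M1)/(6·1)=-458/411, b=Δ1−h1·(2M1+M2)/6=101/411
seg 2: a=2, c=M2/2=-202/137, d=(M3−M2)/(6·3)=290/1233, b=Δ2−h2·(2M2+M3)/6=263/411
seg 3: a=-3, c=M3/2=88/137, d=(M4−M3)/(6·2)=-44/411, b=Δ3−h3·(2M3+M4)/6=-763/411
t_q=3/4 → seg 0, τ=3/4; S=2+-667/411·τ+0·τ²+256/411·τ³=573/548

  seg 0: a=2 b=-667/411 c=0 d=256/411
  seg 1: a=1 b=101/411 c=256/137 d=-458/411
  seg 2: a=2 b=263/411 c=-202/137 d=290/1233
  seg 3: a=-3 b=-763/411 c=88/137 d=-44/411
S(3/4) = 573/548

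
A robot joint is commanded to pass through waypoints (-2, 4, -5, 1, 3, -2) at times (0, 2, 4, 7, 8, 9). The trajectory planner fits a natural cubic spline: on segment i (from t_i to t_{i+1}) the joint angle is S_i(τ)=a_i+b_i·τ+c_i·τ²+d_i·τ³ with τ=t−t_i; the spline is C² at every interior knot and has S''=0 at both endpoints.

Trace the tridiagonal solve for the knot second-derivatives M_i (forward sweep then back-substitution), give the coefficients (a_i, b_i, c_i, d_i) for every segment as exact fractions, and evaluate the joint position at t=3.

Δ: Δ0=3, Δ1=-9/2, Δ2=2, Δ3=2, Δ4=-5
row 1: diag=8, rhs=-45; c'=1/4, d'=-45/8
row 2: denom=10−2·1/4=19/2; d'=(39−2·-45/8)/(19/2)=201/38
row 3: denom=8−3·6/19=134/19; d'=(0−3·201/38)/(134/19)=-9/4
row 4: denom=4−1·19/134=517/134; d'=(-42−1·-9/4)/(517/134)=-10653/1034
back: M4=-10653/1034
back: M3=-9/4−19/134·-10653/1034=-408/517
back: M2=201/38−6/19·-408/517=5727/1034
back: M1=-45/8−1/4·5727/1034=-3624/517
M: M0=0, M1=-3624/517, M2=5727/1034, M3=-408/517, M4=-10653/1034, M5=0
seg 0: a=-2, c=M0/2=0, d=(M1−M0)/(6·2)=-302/517, b=Δ0−h0·(2M0+M1)/6=2759/517
seg 1: a=4, c=M1/2=-1812/517, d=(M2−M1)/(6·2)=4325/4136, b=Δ1−h1·(2M1+M2)/6=-865/517
seg 2: a=-5, c=M2/2=5727/2068, d=(M3−M2)/(6·3)=-727/2068, b=Δ2−h2·(2M2+M3)/6=-3251/1034
seg 3: a=1, c=M3/2=-204/517, d=(M4−M3)/(6·1)=-3279/2068, b=Δ3−h3·(2M3+M4)/6=8231/2068
seg 4: a=3, c=M4/2=-10653/2068, d=(M5−M4)/(6·1)=3551/2068, b=Δ4−h4·(2M4+M5)/6=-1619/1034
t_q=3 → seg 1, τ=1; S=4+-865/517·τ+-1812/517·τ²+4325/4136·τ³=-547/4136

  seg 0: a=-2 b=2759/517 c=0 d=-302/517
  seg 1: a=4 b=-865/517 c=-1812/517 d=4325/4136
  seg 2: a=-5 b=-3251/1034 c=5727/2068 d=-727/2068
  seg 3: a=1 b=8231/2068 c=-204/517 d=-3279/2068
  seg 4: a=3 b=-1619/1034 c=-10653/2068 d=3551/2068
S(3) = -547/4136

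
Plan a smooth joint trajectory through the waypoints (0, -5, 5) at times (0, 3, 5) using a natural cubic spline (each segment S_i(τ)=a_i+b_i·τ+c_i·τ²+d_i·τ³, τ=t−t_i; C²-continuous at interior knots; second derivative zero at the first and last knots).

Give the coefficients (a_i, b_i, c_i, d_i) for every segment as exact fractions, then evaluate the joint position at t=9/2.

  seg 0: a=0 b=-11/3 c=0 d=2/9
  seg 1: a=-5 b=7/3 c=2 d=-1/3
S(9/2) = 15/8

Δ: Δ0=-5/3, Δ1=5
row 1: diag=10, rhs=40; c'=1/5, d'=4
back: M1=4
M: M0=0, M1=4, M2=0
seg 0: a=0, c=M0/2=0, d=(M1−M0)/(6·3)=2/9, b=Δ0−h0·(2M0+M1)/6=-11/3
seg 1: a=-5, c=M1/2=2, d=(M2−M1)/(6·2)=-1/3, b=Δ1−h1·(2M1+M2)/6=7/3
t_q=9/2 → seg 1, τ=3/2; S=-5+7/3·τ+2·τ²+-1/3·τ³=15/8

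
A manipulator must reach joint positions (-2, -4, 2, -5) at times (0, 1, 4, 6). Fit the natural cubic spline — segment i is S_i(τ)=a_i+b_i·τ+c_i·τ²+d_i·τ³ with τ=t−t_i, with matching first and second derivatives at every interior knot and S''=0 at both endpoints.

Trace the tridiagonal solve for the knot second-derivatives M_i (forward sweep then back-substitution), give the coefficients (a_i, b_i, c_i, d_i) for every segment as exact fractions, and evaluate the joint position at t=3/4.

  seg 0: a=-2 b=-397/142 c=0 d=113/142
  seg 1: a=-4 b=-29/71 c=339/142 d=-75/142
  seg 2: a=2 b=-49/142 c=-168/71 d=28/71
S(3/4) = -34181/9088

Δ: Δ0=-2, Δ1=2, Δ2=-7/2
row 1: diag=8, rhs=24; c'=3/8, d'=3
row 2: denom=10−3·3/8=71/8; d'=(-33−3·3)/(71/8)=-336/71
back: M2=-336/71
back: M1=3−3/8·-336/71=339/71
M: M0=0, M1=339/71, M2=-336/71, M3=0
seg 0: a=-2, c=M0/2=0, d=(M1−M0)/(6·1)=113/142, b=Δ0−h0·(2M0+M1)/6=-397/142
seg 1: a=-4, c=M1/2=339/142, d=(M2−M1)/(6·3)=-75/142, b=Δ1−h1·(2M1+M2)/6=-29/71
seg 2: a=2, c=M2/2=-168/71, d=(M3−M2)/(6·2)=28/71, b=Δ2−h2·(2M2+M3)/6=-49/142
t_q=3/4 → seg 0, τ=3/4; S=-2+-397/142·τ+0·τ²+113/142·τ³=-34181/9088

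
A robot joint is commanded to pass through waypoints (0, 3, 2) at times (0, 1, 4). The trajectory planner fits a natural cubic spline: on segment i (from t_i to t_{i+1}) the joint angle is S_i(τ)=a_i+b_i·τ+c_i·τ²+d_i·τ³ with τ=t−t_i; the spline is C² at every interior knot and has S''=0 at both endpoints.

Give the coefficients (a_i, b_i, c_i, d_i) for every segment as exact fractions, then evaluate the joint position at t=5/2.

  seg 0: a=0 b=41/12 c=0 d=-5/12
  seg 1: a=3 b=13/6 c=-5/4 d=5/36
S(5/2) = 125/32

Δ: Δ0=3, Δ1=-1/3
row 1: diag=8, rhs=-20; c'=3/8, d'=-5/2
back: M1=-5/2
M: M0=0, M1=-5/2, M2=0
seg 0: a=0, c=M0/2=0, d=(M1−M0)/(6·1)=-5/12, b=Δ0−h0·(2M0+M1)/6=41/12
seg 1: a=3, c=M1/2=-5/4, d=(M2−M1)/(6·3)=5/36, b=Δ1−h1·(2M1+M2)/6=13/6
t_q=5/2 → seg 1, τ=3/2; S=3+13/6·τ+-5/4·τ²+5/36·τ³=125/32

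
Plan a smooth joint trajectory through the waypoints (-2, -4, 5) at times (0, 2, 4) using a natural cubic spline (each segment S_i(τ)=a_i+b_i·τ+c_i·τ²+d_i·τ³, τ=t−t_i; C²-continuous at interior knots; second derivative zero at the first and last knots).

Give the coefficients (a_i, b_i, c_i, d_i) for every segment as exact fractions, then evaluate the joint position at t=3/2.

Δ: Δ0=-1, Δ1=9/2
row 1: diag=8, rhs=33; c'=1/4, d'=33/8
back: M1=33/8
M: M0=0, M1=33/8, M2=0
seg 0: a=-2, c=M0/2=0, d=(M1−M0)/(6·2)=11/32, b=Δ0−h0·(2M0+M1)/6=-19/8
seg 1: a=-4, c=M1/2=33/16, d=(M2−M1)/(6·2)=-11/32, b=Δ1−h1·(2M1+M2)/6=7/4
t_q=3/2 → seg 0, τ=3/2; S=-2+-19/8·τ+0·τ²+11/32·τ³=-1127/256

  seg 0: a=-2 b=-19/8 c=0 d=11/32
  seg 1: a=-4 b=7/4 c=33/16 d=-11/32
S(3/2) = -1127/256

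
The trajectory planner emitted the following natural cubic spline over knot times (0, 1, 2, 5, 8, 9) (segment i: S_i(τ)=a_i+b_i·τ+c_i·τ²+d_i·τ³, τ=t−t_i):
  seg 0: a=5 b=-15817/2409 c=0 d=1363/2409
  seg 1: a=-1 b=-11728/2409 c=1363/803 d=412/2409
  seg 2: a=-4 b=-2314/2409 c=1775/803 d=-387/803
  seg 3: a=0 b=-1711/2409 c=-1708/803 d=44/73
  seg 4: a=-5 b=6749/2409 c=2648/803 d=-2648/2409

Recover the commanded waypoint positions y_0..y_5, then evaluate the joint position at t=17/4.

y_0=5 y_1=-1 y_2=-4 y_3=0 y_4=-5 y_5=0
S(17/4) = -23663/51392

y_0 = S_0(0) = a_0 = 5
y_1 = S_1(0) = a_1 = -1
y_2 = S_2(0) = a_2 = -4
y_3 = S_3(0) = a_3 = 0
y_4 = S_4(0) = a_4 = -5
y_5 = S_4(1) = 0
t_q=17/4 is in segment 2 (τ=9/4); S_2(τ)=-23663/51392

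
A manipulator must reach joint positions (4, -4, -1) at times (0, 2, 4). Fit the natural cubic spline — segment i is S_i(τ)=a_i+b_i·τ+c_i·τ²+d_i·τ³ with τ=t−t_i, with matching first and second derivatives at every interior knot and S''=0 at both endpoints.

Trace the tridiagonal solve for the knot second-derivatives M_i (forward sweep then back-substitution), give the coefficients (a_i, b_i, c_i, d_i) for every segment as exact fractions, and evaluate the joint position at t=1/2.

Δ: Δ0=-4, Δ1=3/2
row 1: diag=8, rhs=33; c'=1/4, d'=33/8
back: M1=33/8
M: M0=0, M1=33/8, M2=0
seg 0: a=4, c=M0/2=0, d=(M1−M0)/(6·2)=11/32, b=Δ0−h0·(2M0+M1)/6=-43/8
seg 1: a=-4, c=M1/2=33/16, d=(M2−M1)/(6·2)=-11/32, b=Δ1−h1·(2M1+M2)/6=-5/4
t_q=1/2 → seg 0, τ=1/2; S=4+-43/8·τ+0·τ²+11/32·τ³=347/256

  seg 0: a=4 b=-43/8 c=0 d=11/32
  seg 1: a=-4 b=-5/4 c=33/16 d=-11/32
S(1/2) = 347/256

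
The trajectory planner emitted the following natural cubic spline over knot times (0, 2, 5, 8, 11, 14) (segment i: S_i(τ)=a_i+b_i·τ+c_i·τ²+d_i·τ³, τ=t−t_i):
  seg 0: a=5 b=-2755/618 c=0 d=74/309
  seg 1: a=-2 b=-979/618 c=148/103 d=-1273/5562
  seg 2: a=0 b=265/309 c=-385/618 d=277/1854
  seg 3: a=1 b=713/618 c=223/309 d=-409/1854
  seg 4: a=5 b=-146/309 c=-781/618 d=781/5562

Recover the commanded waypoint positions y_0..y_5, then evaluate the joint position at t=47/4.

y_0=5 y_1=-2 y_2=0 y_3=1 y_4=5 y_5=-4
S(47/4) = 52657/13184

y_0 = S_0(0) = a_0 = 5
y_1 = S_1(0) = a_1 = -2
y_2 = S_2(0) = a_2 = 0
y_3 = S_3(0) = a_3 = 1
y_4 = S_4(0) = a_4 = 5
y_5 = S_4(3) = -4
t_q=47/4 is in segment 4 (τ=3/4); S_4(τ)=52657/13184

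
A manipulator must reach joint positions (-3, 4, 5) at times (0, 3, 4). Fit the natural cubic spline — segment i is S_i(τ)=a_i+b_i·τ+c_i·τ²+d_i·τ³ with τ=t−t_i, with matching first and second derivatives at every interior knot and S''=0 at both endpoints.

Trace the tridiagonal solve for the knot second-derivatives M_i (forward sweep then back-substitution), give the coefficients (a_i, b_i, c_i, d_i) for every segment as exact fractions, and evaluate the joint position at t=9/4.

Δ: Δ0=7/3, Δ1=1
row 1: diag=8, rhs=-8; c'=1/8, d'=-1
back: M1=-1
M: M0=0, M1=-1, M2=0
seg 0: a=-3, c=M0/2=0, d=(M1−M0)/(6·3)=-1/18, b=Δ0−h0·(2M0+M1)/6=17/6
seg 1: a=4, c=M1/2=-1/2, d=(M2−M1)/(6·1)=1/6, b=Δ1−h1·(2M1+M2)/6=4/3
t_q=9/4 → seg 0, τ=9/4; S=-3+17/6·τ+0·τ²+-1/18·τ³=351/128

  seg 0: a=-3 b=17/6 c=0 d=-1/18
  seg 1: a=4 b=4/3 c=-1/2 d=1/6
S(9/4) = 351/128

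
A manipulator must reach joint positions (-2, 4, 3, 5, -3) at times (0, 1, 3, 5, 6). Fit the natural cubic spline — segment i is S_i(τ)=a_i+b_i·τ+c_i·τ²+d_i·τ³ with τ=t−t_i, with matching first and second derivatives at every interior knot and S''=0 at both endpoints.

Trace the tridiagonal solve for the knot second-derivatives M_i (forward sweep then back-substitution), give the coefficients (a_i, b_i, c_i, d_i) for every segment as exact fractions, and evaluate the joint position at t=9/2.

Δ: Δ0=6, Δ1=-1/2, Δ2=1, Δ3=-8
row 1: diag=6, rhs=-39; c'=1/3, d'=-13/2
row 2: denom=8−2·1/3=22/3; d'=(9−2·-13/2)/(22/3)=3
row 3: denom=6−2·3/11=60/11; d'=(-54−2·3)/(60/11)=-11
back: M3=-11
back: M2=3−3/11·-11=6
back: M1=-13/2−1/3·6=-17/2
M: M0=0, M1=-17/2, M2=6, M3=-11, M4=0
seg 0: a=-2, c=M0/2=0, d=(M1−M0)/(6·1)=-17/12, b=Δ0−h0·(2M0+M1)/6=89/12
seg 1: a=4, c=M1/2=-17/4, d=(M2−M1)/(6·2)=29/24, b=Δ1−h1·(2M1+M2)/6=19/6
seg 2: a=3, c=M2/2=3, d=(M3−M2)/(6·2)=-17/12, b=Δ2−h2·(2M2+M3)/6=2/3
seg 3: a=5, c=M3/2=-11/2, d=(M4−M3)/(6·1)=11/6, b=Δ3−h3·(2M3+M4)/6=-13/3
t_q=9/2 → seg 2, τ=3/2; S=3+2/3·τ+3·τ²+-17/12·τ³=191/32

  seg 0: a=-2 b=89/12 c=0 d=-17/12
  seg 1: a=4 b=19/6 c=-17/4 d=29/24
  seg 2: a=3 b=2/3 c=3 d=-17/12
  seg 3: a=5 b=-13/3 c=-11/2 d=11/6
S(9/2) = 191/32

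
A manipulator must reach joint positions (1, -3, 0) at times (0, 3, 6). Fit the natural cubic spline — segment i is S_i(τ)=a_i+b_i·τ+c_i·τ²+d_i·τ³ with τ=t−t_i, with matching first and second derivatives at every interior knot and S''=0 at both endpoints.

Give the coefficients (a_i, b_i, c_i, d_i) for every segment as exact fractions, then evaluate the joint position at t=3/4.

  seg 0: a=1 b=-23/12 c=0 d=7/108
  seg 1: a=-3 b=-1/6 c=7/12 d=-7/108
S(3/4) = -105/256

Δ: Δ0=-4/3, Δ1=1
row 1: diag=12, rhs=14; c'=1/4, d'=7/6
back: M1=7/6
M: M0=0, M1=7/6, M2=0
seg 0: a=1, c=M0/2=0, d=(M1−M0)/(6·3)=7/108, b=Δ0−h0·(2M0+M1)/6=-23/12
seg 1: a=-3, c=M1/2=7/12, d=(M2−M1)/(6·3)=-7/108, b=Δ1−h1·(2M1+M2)/6=-1/6
t_q=3/4 → seg 0, τ=3/4; S=1+-23/12·τ+0·τ²+7/108·τ³=-105/256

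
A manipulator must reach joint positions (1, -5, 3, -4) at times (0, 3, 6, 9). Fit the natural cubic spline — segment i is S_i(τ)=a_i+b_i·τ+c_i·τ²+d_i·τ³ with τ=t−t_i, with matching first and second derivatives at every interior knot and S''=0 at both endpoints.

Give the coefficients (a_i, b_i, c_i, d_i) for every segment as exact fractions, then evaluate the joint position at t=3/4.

Δ: Δ0=-2, Δ1=8/3, Δ2=-7/3
row 1: diag=12, rhs=28; c'=1/4, d'=7/3
row 2: denom=12−3·1/4=45/4; d'=(-30−3·7/3)/(45/4)=-148/45
back: M2=-148/45
back: M1=7/3−1/4·-148/45=142/45
M: M0=0, M1=142/45, M2=-148/45, M3=0
seg 0: a=1, c=M0/2=0, d=(M1−M0)/(6·3)=71/405, b=Δ0−h0·(2M0+M1)/6=-161/45
seg 1: a=-5, c=M1/2=71/45, d=(M2−M1)/(6·3)=-29/81, b=Δ1−h1·(2M1+M2)/6=52/45
seg 2: a=3, c=M2/2=-74/45, d=(M3−M2)/(6·3)=74/405, b=Δ2−h2·(2M2+M3)/6=43/45
t_q=3/4 → seg 0, τ=3/4; S=1+-161/45·τ+0·τ²+71/405·τ³=-103/64

  seg 0: a=1 b=-161/45 c=0 d=71/405
  seg 1: a=-5 b=52/45 c=71/45 d=-29/81
  seg 2: a=3 b=43/45 c=-74/45 d=74/405
S(3/4) = -103/64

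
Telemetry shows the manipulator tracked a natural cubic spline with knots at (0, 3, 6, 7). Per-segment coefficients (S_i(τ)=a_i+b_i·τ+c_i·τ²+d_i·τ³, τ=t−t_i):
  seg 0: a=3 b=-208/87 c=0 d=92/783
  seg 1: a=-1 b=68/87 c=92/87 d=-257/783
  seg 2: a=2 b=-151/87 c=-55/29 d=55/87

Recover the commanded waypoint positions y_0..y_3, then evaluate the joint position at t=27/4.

y_0=3 y_1=-1 y_2=2 y_3=-1
S(27/4) = -189/1856

y_0 = S_0(0) = a_0 = 3
y_1 = S_1(0) = a_1 = -1
y_2 = S_2(0) = a_2 = 2
y_3 = S_2(1) = -1
t_q=27/4 is in segment 2 (τ=3/4); S_2(τ)=-189/1856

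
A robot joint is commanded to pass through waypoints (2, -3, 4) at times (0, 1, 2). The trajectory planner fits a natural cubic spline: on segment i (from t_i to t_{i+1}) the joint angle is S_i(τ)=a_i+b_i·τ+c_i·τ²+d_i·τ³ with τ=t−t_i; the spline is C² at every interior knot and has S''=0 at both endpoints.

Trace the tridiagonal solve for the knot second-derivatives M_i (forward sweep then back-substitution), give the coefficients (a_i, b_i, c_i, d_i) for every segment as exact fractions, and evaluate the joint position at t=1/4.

  seg 0: a=2 b=-8 c=0 d=3
  seg 1: a=-3 b=1 c=9 d=-3
S(1/4) = 3/64

Δ: Δ0=-5, Δ1=7
row 1: diag=4, rhs=72; c'=1/4, d'=18
back: M1=18
M: M0=0, M1=18, M2=0
seg 0: a=2, c=M0/2=0, d=(M1−M0)/(6·1)=3, b=Δ0−h0·(2M0+M1)/6=-8
seg 1: a=-3, c=M1/2=9, d=(M2−M1)/(6·1)=-3, b=Δ1−h1·(2M1+M2)/6=1
t_q=1/4 → seg 0, τ=1/4; S=2+-8·τ+0·τ²+3·τ³=3/64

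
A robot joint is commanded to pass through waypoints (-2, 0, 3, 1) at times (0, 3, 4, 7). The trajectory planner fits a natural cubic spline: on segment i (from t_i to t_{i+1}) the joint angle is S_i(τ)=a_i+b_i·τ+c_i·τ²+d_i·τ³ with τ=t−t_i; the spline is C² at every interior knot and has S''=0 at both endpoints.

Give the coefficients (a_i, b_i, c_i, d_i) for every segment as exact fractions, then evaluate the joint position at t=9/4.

Δ: Δ0=2/3, Δ1=3, Δ2=-2/3
row 1: diag=8, rhs=14; c'=1/8, d'=7/4
row 2: denom=8−1·1/8=63/8; d'=(-22−1·7/4)/(63/8)=-190/63
back: M2=-190/63
back: M1=7/4−1/8·-190/63=134/63
M: M0=0, M1=134/63, M2=-190/63, M3=0
seg 0: a=-2, c=M0/2=0, d=(M1−M0)/(6·3)=67/567, b=Δ0−h0·(2M0+M1)/6=-25/63
seg 1: a=0, c=M1/2=67/63, d=(M2−M1)/(6·1)=-6/7, b=Δ1−h1·(2M1+M2)/6=176/63
seg 2: a=3, c=M2/2=-95/63, d=(M3−M2)/(6·3)=95/567, b=Δ2−h2·(2M2+M3)/6=148/63
t_q=9/4 → seg 0, τ=9/4; S=-2+-25/63·τ+0·τ²+67/567·τ³=-99/64

  seg 0: a=-2 b=-25/63 c=0 d=67/567
  seg 1: a=0 b=176/63 c=67/63 d=-6/7
  seg 2: a=3 b=148/63 c=-95/63 d=95/567
S(9/4) = -99/64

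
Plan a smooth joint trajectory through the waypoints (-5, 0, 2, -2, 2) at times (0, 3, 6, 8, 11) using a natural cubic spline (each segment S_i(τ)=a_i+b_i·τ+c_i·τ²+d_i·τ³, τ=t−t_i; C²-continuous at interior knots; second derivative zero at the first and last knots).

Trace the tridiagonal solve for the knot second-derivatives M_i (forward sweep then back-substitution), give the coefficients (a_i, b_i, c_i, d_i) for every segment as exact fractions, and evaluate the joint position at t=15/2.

Δ: Δ0=5/3, Δ1=2/3, Δ2=-2, Δ3=4/3
row 1: diag=12, rhs=-6; c'=1/4, d'=-1/2
row 2: denom=10−3·1/4=37/4; d'=(-16−3·-1/2)/(37/4)=-58/37
row 3: denom=10−2·8/37=354/37; d'=(20−2·-58/37)/(354/37)=428/177
back: M3=428/177
back: M2=-58/37−8/37·428/177=-370/177
back: M1=-1/2−1/4·-370/177=4/177
M: M0=0, M1=4/177, M2=-370/177, M3=428/177, M4=0
seg 0: a=-5, c=M0/2=0, d=(M1−M0)/(6·3)=2/1593, b=Δ0−h0·(2M0+M1)/6=293/177
seg 1: a=0, c=M1/2=2/177, d=(M2−M1)/(6·3)=-187/1593, b=Δ1−h1·(2M1+M2)/6=299/177
seg 2: a=2, c=M2/2=-185/177, d=(M3−M2)/(6·2)=133/354, b=Δ2−h2·(2M2+M3)/6=-250/177
seg 3: a=-2, c=M3/2=214/177, d=(M4−M3)/(6·3)=-214/1593, b=Δ3−h3·(2M3+M4)/6=-64/59
t_q=15/2 → seg 2, τ=3/2; S=2+-250/177·τ+-185/177·τ²+133/354·τ³=-1135/944

  seg 0: a=-5 b=293/177 c=0 d=2/1593
  seg 1: a=0 b=299/177 c=2/177 d=-187/1593
  seg 2: a=2 b=-250/177 c=-185/177 d=133/354
  seg 3: a=-2 b=-64/59 c=214/177 d=-214/1593
S(15/2) = -1135/944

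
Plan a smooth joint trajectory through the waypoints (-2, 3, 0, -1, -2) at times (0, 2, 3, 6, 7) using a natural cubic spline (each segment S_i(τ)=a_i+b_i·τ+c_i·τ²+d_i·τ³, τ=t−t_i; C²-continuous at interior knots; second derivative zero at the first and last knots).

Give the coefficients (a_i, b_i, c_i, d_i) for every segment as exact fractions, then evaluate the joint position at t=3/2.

Δ: Δ0=5/2, Δ1=-3, Δ2=-1/3, Δ3=-1
row 1: diag=6, rhs=-33; c'=1/6, d'=-11/2
row 2: denom=8−1·1/6=47/6; d'=(16−1·-11/2)/(47/6)=129/47
row 3: denom=8−3·18/47=322/47; d'=(-4−3·129/47)/(322/47)=-25/14
back: M3=-25/14
back: M2=129/47−18/47·-25/14=24/7
back: M1=-11/2−1/6·24/7=-85/14
M: M0=0, M1=-85/14, M2=24/7, M3=-25/14, M4=0
seg 0: a=-2, c=M0/2=0, d=(M1−M0)/(6·2)=-85/168, b=Δ0−h0·(2M0+M1)/6=95/21
seg 1: a=3, c=M1/2=-85/28, d=(M2−M1)/(6·1)=19/12, b=Δ1−h1·(2M1+M2)/6=-65/42
seg 2: a=0, c=M2/2=12/7, d=(M3−M2)/(6·3)=-73/252, b=Δ2−h2·(2M2+M3)/6=-241/84
seg 3: a=-1, c=M3/2=-25/28, d=(M4−M3)/(6·1)=25/84, b=Δ3−h3·(2M3+M4)/6=-17/42
t_q=3/2 → seg 0, τ=3/2; S=-2+95/21·τ+0·τ²+-85/168·τ³=197/64

  seg 0: a=-2 b=95/21 c=0 d=-85/168
  seg 1: a=3 b=-65/42 c=-85/28 d=19/12
  seg 2: a=0 b=-241/84 c=12/7 d=-73/252
  seg 3: a=-1 b=-17/42 c=-25/28 d=25/84
S(3/2) = 197/64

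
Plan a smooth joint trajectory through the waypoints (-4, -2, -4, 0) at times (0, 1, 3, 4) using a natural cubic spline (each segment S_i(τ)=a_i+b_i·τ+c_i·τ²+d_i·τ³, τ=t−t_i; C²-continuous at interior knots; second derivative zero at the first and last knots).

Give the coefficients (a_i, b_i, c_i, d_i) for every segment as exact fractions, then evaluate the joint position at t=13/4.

  seg 0: a=-4 b=23/8 c=0 d=-7/8
  seg 1: a=-2 b=1/4 c=-21/8 d=1
  seg 2: a=-4 b=7/4 c=27/8 d=-9/8
S(13/4) = -1725/512

Δ: Δ0=2, Δ1=-1, Δ2=4
row 1: diag=6, rhs=-18; c'=1/3, d'=-3
row 2: denom=6−2·1/3=16/3; d'=(30−2·-3)/(16/3)=27/4
back: M2=27/4
back: M1=-3−1/3·27/4=-21/4
M: M0=0, M1=-21/4, M2=27/4, M3=0
seg 0: a=-4, c=M0/2=0, d=(M1−M0)/(6·1)=-7/8, b=Δ0−h0·(2M0+M1)/6=23/8
seg 1: a=-2, c=M1/2=-21/8, d=(M2−M1)/(6·2)=1, b=Δ1−h1·(2M1+M2)/6=1/4
seg 2: a=-4, c=M2/2=27/8, d=(M3−M2)/(6·1)=-9/8, b=Δ2−h2·(2M2+M3)/6=7/4
t_q=13/4 → seg 2, τ=1/4; S=-4+7/4·τ+27/8·τ²+-9/8·τ³=-1725/512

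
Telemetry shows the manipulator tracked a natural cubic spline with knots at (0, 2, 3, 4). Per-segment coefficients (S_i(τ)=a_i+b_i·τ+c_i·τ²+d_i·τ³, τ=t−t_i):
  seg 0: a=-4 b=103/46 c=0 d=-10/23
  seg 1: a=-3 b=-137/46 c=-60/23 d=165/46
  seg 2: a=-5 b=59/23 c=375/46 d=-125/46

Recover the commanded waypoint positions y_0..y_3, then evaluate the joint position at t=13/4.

y_0 = S_0(0) = a_0 = -4
y_1 = S_1(0) = a_1 = -3
y_2 = S_2(0) = a_2 = -5
y_3 = S_2(1) = 3
t_q=13/4 is in segment 2 (τ=1/4); S_2(τ)=-11457/2944

y_0=-4 y_1=-3 y_2=-5 y_3=3
S(13/4) = -11457/2944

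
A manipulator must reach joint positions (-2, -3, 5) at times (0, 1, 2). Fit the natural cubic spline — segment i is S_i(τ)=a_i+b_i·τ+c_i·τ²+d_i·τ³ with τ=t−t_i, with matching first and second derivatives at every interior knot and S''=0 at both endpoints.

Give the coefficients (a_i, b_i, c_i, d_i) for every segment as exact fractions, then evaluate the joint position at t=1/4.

  seg 0: a=-2 b=-13/4 c=0 d=9/4
  seg 1: a=-3 b=7/2 c=27/4 d=-9/4
S(1/4) = -711/256

Δ: Δ0=-1, Δ1=8
row 1: diag=4, rhs=54; c'=1/4, d'=27/2
back: M1=27/2
M: M0=0, M1=27/2, M2=0
seg 0: a=-2, c=M0/2=0, d=(M1−M0)/(6·1)=9/4, b=Δ0−h0·(2M0+M1)/6=-13/4
seg 1: a=-3, c=M1/2=27/4, d=(M2−M1)/(6·1)=-9/4, b=Δ1−h1·(2M1+M2)/6=7/2
t_q=1/4 → seg 0, τ=1/4; S=-2+-13/4·τ+0·τ²+9/4·τ³=-711/256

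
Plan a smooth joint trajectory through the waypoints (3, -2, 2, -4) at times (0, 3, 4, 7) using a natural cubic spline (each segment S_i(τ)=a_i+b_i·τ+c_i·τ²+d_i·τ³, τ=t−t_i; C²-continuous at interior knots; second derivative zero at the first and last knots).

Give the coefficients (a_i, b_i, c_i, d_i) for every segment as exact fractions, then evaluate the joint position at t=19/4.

Δ: Δ0=-5/3, Δ1=4, Δ2=-2
row 1: diag=8, rhs=34; c'=1/8, d'=17/4
row 2: denom=8−1·1/8=63/8; d'=(-36−1·17/4)/(63/8)=-46/9
back: M2=-46/9
back: M1=17/4−1/8·-46/9=44/9
M: M0=0, M1=44/9, M2=-46/9, M3=0
seg 0: a=3, c=M0/2=0, d=(M1−M0)/(6·3)=22/81, b=Δ0−h0·(2M0+M1)/6=-37/9
seg 1: a=-2, c=M1/2=22/9, d=(M2−M1)/(6·1)=-5/3, b=Δ1−h1·(2M1+M2)/6=29/9
seg 2: a=2, c=M2/2=-23/9, d=(M3−M2)/(6·3)=23/81, b=Δ2−h2·(2M2+M3)/6=28/9
t_q=19/4 → seg 2, τ=3/4; S=2+28/9·τ+-23/9·τ²+23/81·τ³=193/64

  seg 0: a=3 b=-37/9 c=0 d=22/81
  seg 1: a=-2 b=29/9 c=22/9 d=-5/3
  seg 2: a=2 b=28/9 c=-23/9 d=23/81
S(19/4) = 193/64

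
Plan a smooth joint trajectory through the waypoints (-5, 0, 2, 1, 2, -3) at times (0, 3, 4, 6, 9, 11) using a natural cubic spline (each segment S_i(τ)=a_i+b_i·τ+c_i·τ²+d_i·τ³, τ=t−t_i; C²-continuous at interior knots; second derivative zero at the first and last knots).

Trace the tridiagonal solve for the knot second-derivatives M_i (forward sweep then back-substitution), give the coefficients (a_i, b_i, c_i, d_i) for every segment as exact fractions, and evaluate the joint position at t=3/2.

Δ: Δ0=5/3, Δ1=2, Δ2=-1/2, Δ3=1/3, Δ4=-5/2
row 1: diag=8, rhs=2; c'=1/8, d'=1/4
row 2: denom=6−1·1/8=47/8; d'=(-15−1·1/4)/(47/8)=-122/47
row 3: denom=10−2·16/47=438/47; d'=(5−2·-122/47)/(438/47)=479/438
row 4: denom=10−3·47/146=1319/146; d'=(-17−3·479/438)/(1319/146)=-2961/1319
back: M4=-2961/1319
back: M3=479/438−47/146·-2961/1319=7187/3957
back: M2=-122/47−16/47·7187/3957=-12718/3957
back: M1=1/4−1/8·-12718/3957=2579/3957
M: M0=0, M1=2579/3957, M2=-12718/3957, M3=7187/3957, M4=-2961/1319, M5=0
seg 0: a=-5, c=M0/2=0, d=(M1−M0)/(6·3)=2579/71226, b=Δ0−h0·(2M0+M1)/6=3537/2638
seg 1: a=0, c=M1/2=2579/7914, d=(M2−M1)/(6·1)=-5099/7914, b=Δ1−h1·(2M1+M2)/6=3058/1319
seg 2: a=2, c=M2/2=-6359/3957, d=(M3−M2)/(6·2)=6635/15828, b=Δ2−h2·(2M2+M3)/6=8209/7914
seg 3: a=1, c=M3/2=7187/7914, d=(M4−M3)/(6·3)=-8035/35613, b=Δ3−h3·(2M3+M4)/6=-951/2638
seg 4: a=2, c=M4/2=-2961/2638, d=(M5−M4)/(6·2)=987/5276, b=Δ4−h4·(2M4+M5)/6=-2647/2638
t_q=3/2 → seg 0, τ=3/2; S=-5+3537/2638·τ+0·τ²+2579/71226·τ³=-60497/21104

  seg 0: a=-5 b=3537/2638 c=0 d=2579/71226
  seg 1: a=0 b=3058/1319 c=2579/7914 d=-5099/7914
  seg 2: a=2 b=8209/7914 c=-6359/3957 d=6635/15828
  seg 3: a=1 b=-951/2638 c=7187/7914 d=-8035/35613
  seg 4: a=2 b=-2647/2638 c=-2961/2638 d=987/5276
S(3/2) = -60497/21104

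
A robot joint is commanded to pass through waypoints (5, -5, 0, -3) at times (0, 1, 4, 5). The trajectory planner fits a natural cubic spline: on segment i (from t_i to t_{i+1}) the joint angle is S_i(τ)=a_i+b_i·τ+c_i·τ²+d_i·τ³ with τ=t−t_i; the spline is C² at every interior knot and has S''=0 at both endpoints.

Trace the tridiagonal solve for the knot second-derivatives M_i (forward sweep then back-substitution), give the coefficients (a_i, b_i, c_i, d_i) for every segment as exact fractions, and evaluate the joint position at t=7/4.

Δ: Δ0=-10, Δ1=5/3, Δ2=-3
row 1: diag=8, rhs=70; c'=3/8, d'=35/4
row 2: denom=8−3·3/8=55/8; d'=(-28−3·35/4)/(55/8)=-434/55
back: M2=-434/55
back: M1=35/4−3/8·-434/55=644/55
M: M0=0, M1=644/55, M2=-434/55, M3=0
seg 0: a=5, c=M0/2=0, d=(M1−M0)/(6·1)=322/165, b=Δ0−h0·(2M0+M1)/6=-1972/165
seg 1: a=-5, c=M1/2=322/55, d=(M2−M1)/(6·3)=-49/45, b=Δ1−h1·(2M1+M2)/6=-1006/165
seg 2: a=0, c=M2/2=-217/55, d=(M3−M2)/(6·1)=217/165, b=Δ2−h2·(2M2+M3)/6=-61/165
t_q=7/4 → seg 1, τ=3/4; S=-5+-1006/165·τ+322/55·τ²+-49/45·τ³=-23721/3520

  seg 0: a=5 b=-1972/165 c=0 d=322/165
  seg 1: a=-5 b=-1006/165 c=322/55 d=-49/45
  seg 2: a=0 b=-61/165 c=-217/55 d=217/165
S(7/4) = -23721/3520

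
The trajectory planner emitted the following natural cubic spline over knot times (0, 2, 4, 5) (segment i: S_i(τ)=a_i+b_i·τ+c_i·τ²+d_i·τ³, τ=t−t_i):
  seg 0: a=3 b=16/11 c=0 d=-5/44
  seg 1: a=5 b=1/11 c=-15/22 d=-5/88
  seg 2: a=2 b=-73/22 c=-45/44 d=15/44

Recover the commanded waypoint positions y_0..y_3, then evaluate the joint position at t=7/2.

y_0=3 y_1=5 y_2=2 y_3=-2
S(7/2) = 2401/704

y_0 = S_0(0) = a_0 = 3
y_1 = S_1(0) = a_1 = 5
y_2 = S_2(0) = a_2 = 2
y_3 = S_2(1) = -2
t_q=7/2 is in segment 1 (τ=3/2); S_1(τ)=2401/704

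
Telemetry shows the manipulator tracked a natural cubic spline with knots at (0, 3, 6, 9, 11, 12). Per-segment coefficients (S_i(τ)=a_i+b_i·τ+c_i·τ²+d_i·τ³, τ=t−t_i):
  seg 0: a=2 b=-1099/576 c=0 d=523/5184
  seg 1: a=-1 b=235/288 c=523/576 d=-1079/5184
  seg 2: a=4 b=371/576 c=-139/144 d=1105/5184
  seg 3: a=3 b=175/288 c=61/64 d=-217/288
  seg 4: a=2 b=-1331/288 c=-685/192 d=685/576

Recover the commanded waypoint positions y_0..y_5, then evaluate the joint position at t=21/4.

y_0=2 y_1=-1 y_2=4 y_3=3 y_4=2 y_5=-5
S(21/4) = 12541/4096

y_0 = S_0(0) = a_0 = 2
y_1 = S_1(0) = a_1 = -1
y_2 = S_2(0) = a_2 = 4
y_3 = S_3(0) = a_3 = 3
y_4 = S_4(0) = a_4 = 2
y_5 = S_4(1) = -5
t_q=21/4 is in segment 1 (τ=9/4); S_1(τ)=12541/4096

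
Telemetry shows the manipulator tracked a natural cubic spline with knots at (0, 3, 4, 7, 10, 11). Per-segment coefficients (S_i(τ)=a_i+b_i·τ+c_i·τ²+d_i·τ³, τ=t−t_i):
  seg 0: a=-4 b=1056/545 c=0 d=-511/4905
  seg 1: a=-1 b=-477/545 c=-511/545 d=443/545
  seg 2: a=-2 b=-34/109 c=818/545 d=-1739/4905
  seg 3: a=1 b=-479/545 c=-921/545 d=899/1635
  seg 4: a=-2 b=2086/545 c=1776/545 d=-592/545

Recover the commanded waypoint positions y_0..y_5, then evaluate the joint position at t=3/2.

y_0=-4 y_1=-1 y_2=-2 y_3=1 y_4=-2 y_5=4
S(3/2) = -6301/4360

y_0 = S_0(0) = a_0 = -4
y_1 = S_1(0) = a_1 = -1
y_2 = S_2(0) = a_2 = -2
y_3 = S_3(0) = a_3 = 1
y_4 = S_4(0) = a_4 = -2
y_5 = S_4(1) = 4
t_q=3/2 is in segment 0 (τ=3/2); S_0(τ)=-6301/4360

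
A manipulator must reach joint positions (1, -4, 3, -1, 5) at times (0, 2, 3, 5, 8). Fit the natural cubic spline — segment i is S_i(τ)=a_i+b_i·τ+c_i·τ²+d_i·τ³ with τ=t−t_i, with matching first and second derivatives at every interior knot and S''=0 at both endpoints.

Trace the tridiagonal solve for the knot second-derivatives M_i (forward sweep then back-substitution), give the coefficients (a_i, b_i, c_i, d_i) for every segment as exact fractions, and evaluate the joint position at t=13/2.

  seg 0: a=1 b=-2075/326 c=0 d=315/326
  seg 1: a=-4 b=1705/326 c=945/163 d=-1313/326
  seg 2: a=3 b=773/163 c=-2049/326 d=475/326
  seg 3: a=-1 b=-475/163 c=801/326 d=-89/326
S(13/2) = -1993/2608

Δ: Δ0=-5/2, Δ1=7, Δ2=-2, Δ3=2
row 1: diag=6, rhs=57; c'=1/6, d'=19/2
row 2: denom=6−1·1/6=35/6; d'=(-54−1·19/2)/(35/6)=-381/35
row 3: denom=10−2·12/35=326/35; d'=(24−2·-381/35)/(326/35)=801/163
back: M3=801/163
back: M2=-381/35−12/35·801/163=-2049/163
back: M1=19/2−1/6·-2049/163=1890/163
M: M0=0, M1=1890/163, M2=-2049/163, M3=801/163, M4=0
seg 0: a=1, c=M0/2=0, d=(M1−M0)/(6·2)=315/326, b=Δ0−h0·(2M0+M1)/6=-2075/326
seg 1: a=-4, c=M1/2=945/163, d=(M2−M1)/(6·1)=-1313/326, b=Δ1−h1·(2M1+M2)/6=1705/326
seg 2: a=3, c=M2/2=-2049/326, d=(M3−M2)/(6·2)=475/326, b=Δ2−h2·(2M2+M3)/6=773/163
seg 3: a=-1, c=M3/2=801/326, d=(M4−M3)/(6·3)=-89/326, b=Δ3−h3·(2M3+M4)/6=-475/163
t_q=13/2 → seg 3, τ=3/2; S=-1+-475/163·τ+801/326·τ²+-89/326·τ³=-1993/2608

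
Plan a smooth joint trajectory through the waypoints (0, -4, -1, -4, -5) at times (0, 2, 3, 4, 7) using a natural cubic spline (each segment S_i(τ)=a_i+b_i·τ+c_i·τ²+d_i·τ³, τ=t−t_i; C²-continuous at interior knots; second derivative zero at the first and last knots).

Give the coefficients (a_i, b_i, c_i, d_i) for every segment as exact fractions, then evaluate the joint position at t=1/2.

Δ: Δ0=-2, Δ1=3, Δ2=-3, Δ3=-1/3
row 1: diag=6, rhs=30; c'=1/6, d'=5
row 2: denom=4−1·1/6=23/6; d'=(-36−1·5)/(23/6)=-246/23
row 3: denom=8−1·6/23=178/23; d'=(16−1·-246/23)/(178/23)=307/89
back: M3=307/89
back: M2=-246/23−6/23·307/89=-1032/89
back: M1=5−1/6·-1032/89=617/89
M: M0=0, M1=617/89, M2=-1032/89, M3=307/89, M4=0
seg 0: a=0, c=M0/2=0, d=(M1−M0)/(6·2)=617/1068, b=Δ0−h0·(2M0+M1)/6=-1151/267
seg 1: a=-4, c=M1/2=617/178, d=(M2−M1)/(6·1)=-1649/534, b=Δ1−h1·(2M1+M2)/6=700/267
seg 2: a=-1, c=M2/2=-516/89, d=(M3−M2)/(6·1)=1339/534, b=Δ2−h2·(2M2+M3)/6=155/534
seg 3: a=-4, c=M3/2=307/178, d=(M4−M3)/(6·3)=-307/1602, b=Δ3−h3·(2M3+M4)/6=-1010/267
t_q=1/2 → seg 0, τ=1/2; S=0+-1151/267·τ+0·τ²+617/1068·τ³=-5933/2848

  seg 0: a=0 b=-1151/267 c=0 d=617/1068
  seg 1: a=-4 b=700/267 c=617/178 d=-1649/534
  seg 2: a=-1 b=155/534 c=-516/89 d=1339/534
  seg 3: a=-4 b=-1010/267 c=307/178 d=-307/1602
S(1/2) = -5933/2848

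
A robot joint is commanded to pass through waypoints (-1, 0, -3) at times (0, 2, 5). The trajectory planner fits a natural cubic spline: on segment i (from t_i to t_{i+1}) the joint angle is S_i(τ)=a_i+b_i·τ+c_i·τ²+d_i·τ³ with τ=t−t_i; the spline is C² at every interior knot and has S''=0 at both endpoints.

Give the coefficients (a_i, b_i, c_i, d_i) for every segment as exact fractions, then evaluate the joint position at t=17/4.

  seg 0: a=-1 b=4/5 c=0 d=-3/40
  seg 1: a=0 b=-1/10 c=-9/20 d=1/20
S(17/4) = -495/256

Δ: Δ0=1/2, Δ1=-1
row 1: diag=10, rhs=-9; c'=3/10, d'=-9/10
back: M1=-9/10
M: M0=0, M1=-9/10, M2=0
seg 0: a=-1, c=M0/2=0, d=(M1−M0)/(6·2)=-3/40, b=Δ0−h0·(2M0+M1)/6=4/5
seg 1: a=0, c=M1/2=-9/20, d=(M2−M1)/(6·3)=1/20, b=Δ1−h1·(2M1+M2)/6=-1/10
t_q=17/4 → seg 1, τ=9/4; S=0+-1/10·τ+-9/20·τ²+1/20·τ³=-495/256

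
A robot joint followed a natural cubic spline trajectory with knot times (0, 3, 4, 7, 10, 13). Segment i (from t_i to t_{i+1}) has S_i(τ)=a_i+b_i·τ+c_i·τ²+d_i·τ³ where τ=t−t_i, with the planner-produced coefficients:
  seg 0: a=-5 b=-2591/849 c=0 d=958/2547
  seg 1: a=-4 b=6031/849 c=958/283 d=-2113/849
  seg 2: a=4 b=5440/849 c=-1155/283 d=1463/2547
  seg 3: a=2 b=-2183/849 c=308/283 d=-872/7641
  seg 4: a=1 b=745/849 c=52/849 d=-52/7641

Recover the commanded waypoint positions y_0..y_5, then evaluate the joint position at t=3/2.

y_0=-5 y_1=-4 y_2=4 y_3=2 y_4=1 y_5=4
S(3/2) = -9405/1132

y_0 = S_0(0) = a_0 = -5
y_1 = S_1(0) = a_1 = -4
y_2 = S_2(0) = a_2 = 4
y_3 = S_3(0) = a_3 = 2
y_4 = S_4(0) = a_4 = 1
y_5 = S_4(3) = 4
t_q=3/2 is in segment 0 (τ=3/2); S_0(τ)=-9405/1132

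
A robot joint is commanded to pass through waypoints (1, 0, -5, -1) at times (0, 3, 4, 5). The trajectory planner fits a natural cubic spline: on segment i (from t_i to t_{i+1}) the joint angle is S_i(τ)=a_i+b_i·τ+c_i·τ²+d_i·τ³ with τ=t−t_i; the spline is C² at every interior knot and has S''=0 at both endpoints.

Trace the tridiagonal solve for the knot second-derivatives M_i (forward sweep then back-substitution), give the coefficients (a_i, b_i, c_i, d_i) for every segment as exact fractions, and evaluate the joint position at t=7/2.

  seg 0: a=1 b=218/93 c=0 d=-83/279
  seg 1: a=0 b=-529/93 c=-83/31 d=313/93
  seg 2: a=-5 b=-88/93 c=230/31 d=-230/93
S(7/2) = -767/248

Δ: Δ0=-1/3, Δ1=-5, Δ2=4
row 1: diag=8, rhs=-28; c'=1/8, d'=-7/2
row 2: denom=4−1·1/8=31/8; d'=(54−1·-7/2)/(31/8)=460/31
back: M2=460/31
back: M1=-7/2−1/8·460/31=-166/31
M: M0=0, M1=-166/31, M2=460/31, M3=0
seg 0: a=1, c=M0/2=0, d=(M1−M0)/(6·3)=-83/279, b=Δ0−h0·(2M0+M1)/6=218/93
seg 1: a=0, c=M1/2=-83/31, d=(M2−M1)/(6·1)=313/93, b=Δ1−h1·(2M1+M2)/6=-529/93
seg 2: a=-5, c=M2/2=230/31, d=(M3−M2)/(6·1)=-230/93, b=Δ2−h2·(2M2+M3)/6=-88/93
t_q=7/2 → seg 1, τ=1/2; S=0+-529/93·τ+-83/31·τ²+313/93·τ³=-767/248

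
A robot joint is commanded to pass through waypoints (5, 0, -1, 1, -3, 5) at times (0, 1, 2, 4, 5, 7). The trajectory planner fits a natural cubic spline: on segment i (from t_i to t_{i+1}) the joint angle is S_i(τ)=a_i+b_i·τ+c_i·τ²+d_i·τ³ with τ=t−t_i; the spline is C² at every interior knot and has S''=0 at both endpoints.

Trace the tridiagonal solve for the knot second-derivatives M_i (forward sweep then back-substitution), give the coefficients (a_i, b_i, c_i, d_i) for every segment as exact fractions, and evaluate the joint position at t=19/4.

Δ: Δ0=-5, Δ1=-1, Δ2=1, Δ3=-4, Δ4=4
row 1: diag=4, rhs=24; c'=1/4, d'=6
row 2: denom=6−1·1/4=23/4; d'=(12−1·6)/(23/4)=24/23
row 3: denom=6−2·8/23=122/23; d'=(-30−2·24/23)/(122/23)=-369/61
row 4: denom=6−1·23/122=709/122; d'=(48−1·-369/61)/(709/122)=6594/709
back: M4=6594/709
back: M3=-369/61−23/122·6594/709=-5532/709
back: M2=24/23−8/23·-5532/709=2664/709
back: M1=6−1/4·2664/709=3588/709
M: M0=0, M1=3588/709, M2=2664/709, M3=-5532/709, M4=6594/709, M5=0
seg 0: a=5, c=M0/2=0, d=(M1−M0)/(6·1)=598/709, b=Δ0−h0·(2M0+M1)/6=-4143/709
seg 1: a=0, c=M1/2=1794/709, d=(M2−M1)/(6·1)=-154/709, b=Δ1−h1·(2M1+M2)/6=-2349/709
seg 2: a=-1, c=M2/2=1332/709, d=(M3−M2)/(6·2)=-683/709, b=Δ2−h2·(2M2+M3)/6=777/709
seg 3: a=1, c=M3/2=-2766/709, d=(M4−M3)/(6·1)=2021/709, b=Δ3−h3·(2M3+M4)/6=-2091/709
seg 4: a=-3, c=M4/2=3297/709, d=(M5−M4)/(6·2)=-1099/1418, b=Δ4−h4·(2M4+M5)/6=-1560/709
t_q=19/4 → seg 3, τ=3/4; S=1+-2091/709·τ+-2766/709·τ²+2021/709·τ³=-100001/45376

  seg 0: a=5 b=-4143/709 c=0 d=598/709
  seg 1: a=0 b=-2349/709 c=1794/709 d=-154/709
  seg 2: a=-1 b=777/709 c=1332/709 d=-683/709
  seg 3: a=1 b=-2091/709 c=-2766/709 d=2021/709
  seg 4: a=-3 b=-1560/709 c=3297/709 d=-1099/1418
S(19/4) = -100001/45376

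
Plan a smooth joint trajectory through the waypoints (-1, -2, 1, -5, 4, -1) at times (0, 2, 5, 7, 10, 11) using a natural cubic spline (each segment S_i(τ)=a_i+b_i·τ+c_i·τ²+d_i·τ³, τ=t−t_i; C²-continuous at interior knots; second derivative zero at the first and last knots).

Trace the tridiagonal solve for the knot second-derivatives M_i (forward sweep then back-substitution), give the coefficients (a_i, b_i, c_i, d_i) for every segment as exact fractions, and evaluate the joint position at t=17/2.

  seg 0: a=-1 b=-5115/4094 c=0 d=767/4094
  seg 1: a=-2 b=4089/4094 c=2301/2047 d=-13801/36846
  seg 2: a=1 b=-4851/2047 c=-9199/4094 d=7909/8188
  seg 3: a=-5 b=478/2047 c=7264/2047 d=-16129/18423
  seg 4: a=4 b=-4325/2047 c=-8865/2047 d=2955/2047
S(17/2) = 6221/16376

Δ: Δ0=-1/2, Δ1=1, Δ2=-3, Δ3=3, Δ4=-5
row 1: diag=10, rhs=9; c'=3/10, d'=9/10
row 2: denom=10−3·3/10=91/10; d'=(-24−3·9/10)/(91/10)=-267/91
row 3: denom=10−2·20/91=870/91; d'=(36−2·-267/91)/(870/91)=127/29
row 4: denom=8−3·91/290=2047/290; d'=(-48−3·127/29)/(2047/290)=-17730/2047
back: M4=-17730/2047
back: M3=127/29−91/290·-17730/2047=14528/2047
back: M2=-267/91−20/91·14528/2047=-9199/2047
back: M1=9/10−3/10·-9199/2047=4602/2047
M: M0=0, M1=4602/2047, M2=-9199/2047, M3=14528/2047, M4=-17730/2047, M5=0
seg 0: a=-1, c=M0/2=0, d=(M1−M0)/(6·2)=767/4094, b=Δ0−h0·(2M0+M1)/6=-5115/4094
seg 1: a=-2, c=M1/2=2301/2047, d=(M2−M1)/(6·3)=-13801/36846, b=Δ1−h1·(2M1+M2)/6=4089/4094
seg 2: a=1, c=M2/2=-9199/4094, d=(M3−M2)/(6·2)=7909/8188, b=Δ2−h2·(2M2+M3)/6=-4851/2047
seg 3: a=-5, c=M3/2=7264/2047, d=(M4−M3)/(6·3)=-16129/18423, b=Δ3−h3·(2M3+M4)/6=478/2047
seg 4: a=4, c=M4/2=-8865/2047, d=(M5−M4)/(6·1)=2955/2047, b=Δ4−h4·(2M4+M5)/6=-4325/2047
t_q=17/2 → seg 3, τ=3/2; S=-5+478/2047·τ+7264/2047·τ²+-16129/18423·τ³=6221/16376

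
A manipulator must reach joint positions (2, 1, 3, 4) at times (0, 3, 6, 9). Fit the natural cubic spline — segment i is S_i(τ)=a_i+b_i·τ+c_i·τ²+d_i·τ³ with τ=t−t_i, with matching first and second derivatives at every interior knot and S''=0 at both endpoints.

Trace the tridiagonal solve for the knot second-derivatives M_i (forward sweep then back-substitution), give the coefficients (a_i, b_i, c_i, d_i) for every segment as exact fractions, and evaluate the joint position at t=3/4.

Δ: Δ0=-1/3, Δ1=2/3, Δ2=1/3
row 1: diag=12, rhs=6; c'=1/4, d'=1/2
row 2: denom=12−3·1/4=45/4; d'=(-2−3·1/2)/(45/4)=-14/45
back: M2=-14/45
back: M1=1/2−1/4·-14/45=26/45
M: M0=0, M1=26/45, M2=-14/45, M3=0
seg 0: a=2, c=M0/2=0, d=(M1−M0)/(6·3)=13/405, b=Δ0−h0·(2M0+M1)/6=-28/45
seg 1: a=1, c=M1/2=13/45, d=(M2−M1)/(6·3)=-4/81, b=Δ1−h1·(2M1+M2)/6=11/45
seg 2: a=3, c=M2/2=-7/45, d=(M3−M2)/(6·3)=7/405, b=Δ2−h2·(2M2+M3)/6=29/45
t_q=3/4 → seg 0, τ=3/4; S=2+-28/45·τ+0·τ²+13/405·τ³=99/64

  seg 0: a=2 b=-28/45 c=0 d=13/405
  seg 1: a=1 b=11/45 c=13/45 d=-4/81
  seg 2: a=3 b=29/45 c=-7/45 d=7/405
S(3/4) = 99/64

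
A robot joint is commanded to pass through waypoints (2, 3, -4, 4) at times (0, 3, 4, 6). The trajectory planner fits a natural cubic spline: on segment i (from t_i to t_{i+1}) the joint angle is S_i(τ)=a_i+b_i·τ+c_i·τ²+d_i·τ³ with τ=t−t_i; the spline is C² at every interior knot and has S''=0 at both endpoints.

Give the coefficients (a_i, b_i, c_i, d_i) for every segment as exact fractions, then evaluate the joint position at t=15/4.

Δ: Δ0=1/3, Δ1=-7, Δ2=4
row 1: diag=8, rhs=-44; c'=1/8, d'=-11/2
row 2: denom=6−1·1/8=47/8; d'=(66−1·-11/2)/(47/8)=572/47
back: M2=572/47
back: M1=-11/2−1/8·572/47=-330/47
M: M0=0, M1=-330/47, M2=572/47, M3=0
seg 0: a=2, c=M0/2=0, d=(M1−M0)/(6·3)=-55/141, b=Δ0−h0·(2M0+M1)/6=542/141
seg 1: a=3, c=M1/2=-165/47, d=(M2−M1)/(6·1)=451/141, b=Δ1−h1·(2M1+M2)/6=-943/141
seg 2: a=-4, c=M2/2=286/47, d=(M3−M2)/(6·2)=-143/141, b=Δ2−h2·(2M2+M3)/6=-580/141
t_q=15/4 → seg 1, τ=3/4; S=3+-943/141·τ+-165/47·τ²+451/141·τ³=-7945/3008

  seg 0: a=2 b=542/141 c=0 d=-55/141
  seg 1: a=3 b=-943/141 c=-165/47 d=451/141
  seg 2: a=-4 b=-580/141 c=286/47 d=-143/141
S(15/4) = -7945/3008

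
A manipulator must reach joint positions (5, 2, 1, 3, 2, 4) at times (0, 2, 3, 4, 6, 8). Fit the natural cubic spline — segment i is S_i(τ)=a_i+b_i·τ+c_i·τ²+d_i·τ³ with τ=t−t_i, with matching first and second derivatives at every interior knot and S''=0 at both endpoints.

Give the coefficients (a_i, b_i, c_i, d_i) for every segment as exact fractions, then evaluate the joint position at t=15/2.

  seg 0: a=5 b=-326/241 c=0 d=-71/1928
  seg 1: a=2 b=-865/482 c=-213/964 d=979/964
  seg 2: a=1 b=781/964 c=681/241 d=-1577/964
  seg 3: a=3 b=749/482 c=-2007/964 d=1017/1928
  seg 4: a=2 b=-107/241 c=261/241 d=-87/482
S(15/2) = 12191/3856

Δ: Δ0=-3/2, Δ1=-1, Δ2=2, Δ3=-1/2, Δ4=1
row 1: diag=6, rhs=3; c'=1/6, d'=1/2
row 2: denom=4−1·1/6=23/6; d'=(18−1·1/2)/(23/6)=105/23
row 3: denom=6−1·6/23=132/23; d'=(-15−1·105/23)/(132/23)=-75/22
row 4: denom=8−2·23/66=241/33; d'=(9−2·-75/22)/(241/33)=522/241
back: M4=522/241
back: M3=-75/22−23/66·522/241=-2007/482
back: M2=105/23−6/23·-2007/482=1362/241
back: M1=1/2−1/6·1362/241=-213/482
M: M0=0, M1=-213/482, M2=1362/241, M3=-2007/482, M4=522/241, M5=0
seg 0: a=5, c=M0/2=0, d=(M1−M0)/(6·2)=-71/1928, b=Δ0−h0·(2M0+M1)/6=-326/241
seg 1: a=2, c=M1/2=-213/964, d=(M2−M1)/(6·1)=979/964, b=Δ1−h1·(2M1+M2)/6=-865/482
seg 2: a=1, c=M2/2=681/241, d=(M3−M2)/(6·1)=-1577/964, b=Δ2−h2·(2M2+M3)/6=781/964
seg 3: a=3, c=M3/2=-2007/964, d=(M4−M3)/(6·2)=1017/1928, b=Δ3−h3·(2M3+M4)/6=749/482
seg 4: a=2, c=M4/2=261/241, d=(M5−M4)/(6·2)=-87/482, b=Δ4−h4·(2M4+M5)/6=-107/241
t_q=15/2 → seg 4, τ=3/2; S=2+-107/241·τ+261/241·τ²+-87/482·τ³=12191/3856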